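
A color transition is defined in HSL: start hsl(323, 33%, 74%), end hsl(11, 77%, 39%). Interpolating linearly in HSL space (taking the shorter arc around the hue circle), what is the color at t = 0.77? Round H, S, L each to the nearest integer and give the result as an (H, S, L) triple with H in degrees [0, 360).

Hue: 11 − 323 = -312°, but |-312| > 180 so the shorter arc goes the other way: Δh = -312 + 360 = 48°.
H = 323 + 0.77 × (48) = 359.96 → 360 → 360 mod 360 = 0°
S = 33 + 0.77 × (77 − 33) = 66.88 → 67%
L = 74 + 0.77 × (39 − 74) = 47.05 → 47%

(0, 67, 47)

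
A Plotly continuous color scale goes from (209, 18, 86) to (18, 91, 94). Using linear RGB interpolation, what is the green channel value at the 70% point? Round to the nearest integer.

G = 18 + 0.7 × (91 − 18) = 69.1 → 69

69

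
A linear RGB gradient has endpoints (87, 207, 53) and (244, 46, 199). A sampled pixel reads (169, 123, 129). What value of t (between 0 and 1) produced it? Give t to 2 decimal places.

Invert the lerp on the G channel (largest span, 161): t = (123 − 207) / (46 − 207) = -84/-161 = 0.52174.
Check on R: (169 − 87)/(244 − 87) = 0.5223 ✓

0.52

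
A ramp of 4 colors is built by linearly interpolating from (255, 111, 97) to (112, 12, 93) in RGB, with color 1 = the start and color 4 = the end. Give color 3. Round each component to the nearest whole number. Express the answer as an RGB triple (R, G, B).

(160, 45, 94)

With 4 swatches and endpoints inclusive, swatch 3 sits at t = (3 − 1)/(4 − 1) = 2/3 ≈ 0.6667.
R = 255 + 0.6667 × (112 − 255) = 159.662 → 160
G = 111 + 0.6667 × (12 − 111) = 44.997 → 45
B = 97 + 0.6667 × (93 − 97) = 94.333 → 94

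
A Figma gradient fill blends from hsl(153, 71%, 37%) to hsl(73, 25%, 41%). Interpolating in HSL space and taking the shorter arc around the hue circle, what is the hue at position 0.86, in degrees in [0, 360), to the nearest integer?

Hue arc: Δh = 73 − 153 = -80° (|Δh| ≤ 180, already the shorter path).
H = 153 + 0.86 × (-80) = 84.2 → 84°

84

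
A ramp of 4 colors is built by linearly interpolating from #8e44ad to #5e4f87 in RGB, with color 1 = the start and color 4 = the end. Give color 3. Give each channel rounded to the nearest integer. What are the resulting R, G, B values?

With 4 swatches and endpoints inclusive, swatch 3 sits at t = (3 − 1)/(4 − 1) = 2/3 ≈ 0.6667.
#8e44ad → (142, 68, 173); #5e4f87 → (94, 79, 135).
R = 142 + 0.6667 × (94 − 142) = 109.998 → 110
G = 68 + 0.6667 × (79 − 68) = 75.334 → 75
B = 173 + 0.6667 × (135 − 173) = 147.665 → 148

(110, 75, 148)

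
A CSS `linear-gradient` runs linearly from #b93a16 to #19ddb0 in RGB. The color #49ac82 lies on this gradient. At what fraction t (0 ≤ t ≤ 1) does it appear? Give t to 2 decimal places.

0.70

Invert the lerp on the G channel (largest span, 163): t = (172 − 58) / (221 − 58) = 114/163 = 0.69939.
Check on R: (73 − 185)/(25 − 185) = 0.7 ✓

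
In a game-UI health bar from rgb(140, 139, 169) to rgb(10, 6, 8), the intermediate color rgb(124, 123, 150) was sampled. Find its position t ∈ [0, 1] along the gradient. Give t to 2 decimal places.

Invert the lerp on the B channel (largest span, 161): t = (150 − 169) / (8 − 169) = -19/-161 = 0.11801.
Check on R: (124 − 140)/(10 − 140) = 0.1231 ✓

0.12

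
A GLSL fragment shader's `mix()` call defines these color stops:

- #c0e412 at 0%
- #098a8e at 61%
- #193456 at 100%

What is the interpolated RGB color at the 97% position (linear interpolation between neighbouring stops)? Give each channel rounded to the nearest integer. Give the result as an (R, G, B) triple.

97% lies between the 61% and 100% stops, so the local fraction is t = (97 − 61)/(100 − 61) = 36/39 ≈ 0.9231.
#098a8e → (9, 138, 142); #193456 → (25, 52, 86).
R = 9 + 0.9231 × (25 − 9) = 23.77 → 24
G = 138 + 0.9231 × (52 − 138) = 58.613 → 59
B = 142 + 0.9231 × (86 − 142) = 90.306 → 90

(24, 59, 90)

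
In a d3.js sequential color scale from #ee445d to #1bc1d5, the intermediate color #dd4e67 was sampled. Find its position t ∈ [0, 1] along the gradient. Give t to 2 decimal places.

Invert the lerp on the R channel (largest span, 211): t = (221 − 238) / (27 − 238) = -17/-211 = 0.080569.
Check on G: (78 − 68)/(193 − 68) = 0.08 ✓

0.08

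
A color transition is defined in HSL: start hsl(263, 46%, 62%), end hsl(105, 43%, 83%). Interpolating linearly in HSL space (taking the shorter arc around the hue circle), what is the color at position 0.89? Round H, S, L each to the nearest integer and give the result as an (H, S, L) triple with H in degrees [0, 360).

Hue arc: Δh = 105 − 263 = -158° (|Δh| ≤ 180, already the shorter path).
H = 263 + 0.89 × (-158) = 122.38 → 122°
S = 46 + 0.89 × (43 − 46) = 43.33 → 43%
L = 62 + 0.89 × (83 − 62) = 80.69 → 81%

(122, 43, 81)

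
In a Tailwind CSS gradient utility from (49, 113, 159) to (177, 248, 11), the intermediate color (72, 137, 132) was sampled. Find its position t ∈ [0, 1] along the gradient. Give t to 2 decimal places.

0.18

Invert the lerp on the B channel (largest span, 148): t = (132 − 159) / (11 − 159) = -27/-148 = 0.18243.
Check on R: (72 − 49)/(177 − 49) = 0.1797 ✓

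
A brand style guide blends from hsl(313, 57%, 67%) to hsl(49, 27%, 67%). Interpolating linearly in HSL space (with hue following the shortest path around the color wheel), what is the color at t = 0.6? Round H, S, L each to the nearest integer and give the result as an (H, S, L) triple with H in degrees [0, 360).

Hue: 49 − 313 = -264°, but |-264| > 180 so the shorter arc goes the other way: Δh = -264 + 360 = 96°.
H = 313 + 0.6 × (96) = 370.6 → 371 → 371 mod 360 = 11°
S = 57 + 0.6 × (27 − 57) = 39 → 39%
L = 67 + 0.6 × (67 − 67) = 67 → 67%

(11, 39, 67)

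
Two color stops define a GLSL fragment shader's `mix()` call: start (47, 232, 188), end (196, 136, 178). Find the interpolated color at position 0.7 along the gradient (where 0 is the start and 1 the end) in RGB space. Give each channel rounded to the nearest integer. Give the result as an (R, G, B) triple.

R = 47 + 0.7 × (196 − 47) = 47 + 0.7 × 149 = 151.3 → 151
G = 232 + 0.7 × (136 − 232) = 232 + 0.7 × -96 = 164.8 → 165
B = 188 + 0.7 × (178 − 188) = 188 + 0.7 × -10 = 181 → 181
So the blended color is (151, 165, 181), about #97a5b5.

(151, 165, 181)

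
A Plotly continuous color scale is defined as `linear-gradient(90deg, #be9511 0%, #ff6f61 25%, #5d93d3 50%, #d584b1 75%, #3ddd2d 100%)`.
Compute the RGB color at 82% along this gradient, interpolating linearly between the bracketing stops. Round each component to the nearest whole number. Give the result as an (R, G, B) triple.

(170, 157, 140)

82% lies between the 75% and 100% stops, so the local fraction is t = (82 − 75)/(100 − 75) = 7/25 ≈ 0.28.
#d584b1 → (213, 132, 177); #3ddd2d → (61, 221, 45).
R = 213 + 0.28 × (61 − 213) = 170.44 → 170
G = 132 + 0.28 × (221 − 132) = 156.92 → 157
B = 177 + 0.28 × (45 − 177) = 140.04 → 140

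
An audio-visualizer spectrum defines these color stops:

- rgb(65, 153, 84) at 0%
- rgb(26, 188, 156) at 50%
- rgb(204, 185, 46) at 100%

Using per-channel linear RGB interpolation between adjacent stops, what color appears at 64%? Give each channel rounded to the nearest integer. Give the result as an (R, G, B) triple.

(76, 187, 125)

64% lies between the 50% and 100% stops, so the local fraction is t = (64 − 50)/(100 − 50) = 14/50 ≈ 0.28.
R = 26 + 0.28 × (204 − 26) = 75.84 → 76
G = 188 + 0.28 × (185 − 188) = 187.16 → 187
B = 156 + 0.28 × (46 − 156) = 125.2 → 125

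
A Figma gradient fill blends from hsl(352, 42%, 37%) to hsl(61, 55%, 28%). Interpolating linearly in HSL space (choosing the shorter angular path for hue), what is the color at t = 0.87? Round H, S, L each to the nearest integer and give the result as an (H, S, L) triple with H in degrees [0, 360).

Hue: 61 − 352 = -291°, but |-291| > 180 so the shorter arc goes the other way: Δh = -291 + 360 = 69°.
H = 352 + 0.87 × (69) = 412.03 → 412 → 412 mod 360 = 52°
S = 42 + 0.87 × (55 − 42) = 53.31 → 53%
L = 37 + 0.87 × (28 − 37) = 29.17 → 29%

(52, 53, 29)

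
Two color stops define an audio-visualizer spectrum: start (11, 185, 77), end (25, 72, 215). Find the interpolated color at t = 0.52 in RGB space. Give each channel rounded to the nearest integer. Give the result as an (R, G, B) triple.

R = 11 + 0.52 × (25 − 11) = 11 + 0.52 × 14 = 18.28 → 18
G = 185 + 0.52 × (72 − 185) = 185 + 0.52 × -113 = 126.24 → 126
B = 77 + 0.52 × (215 − 77) = 77 + 0.52 × 138 = 148.76 → 149
So the blended color is (18, 126, 149), about #127e95.

(18, 126, 149)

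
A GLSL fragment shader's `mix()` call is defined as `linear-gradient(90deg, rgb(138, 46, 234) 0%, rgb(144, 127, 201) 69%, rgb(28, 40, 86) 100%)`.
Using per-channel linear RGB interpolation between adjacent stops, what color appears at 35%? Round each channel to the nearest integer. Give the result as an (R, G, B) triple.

(141, 87, 217)

35% lies between the 0% and 69% stops, so the local fraction is t = (35 − 0)/(69 − 0) = 35/69 ≈ 0.5072.
R = 138 + 0.5072 × (144 − 138) = 141.043 → 141
G = 46 + 0.5072 × (127 − 46) = 87.083 → 87
B = 234 + 0.5072 × (201 − 234) = 217.262 → 217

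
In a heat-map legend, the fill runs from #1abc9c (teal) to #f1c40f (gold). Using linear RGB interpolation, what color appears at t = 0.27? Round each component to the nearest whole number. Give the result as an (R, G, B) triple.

#1abc9c → (26, 188, 156); #f1c40f → (241, 196, 15).
R = 26 + 0.27 × (241 − 26) = 26 + 0.27 × 215 = 84.05 → 84
G = 188 + 0.27 × (196 − 188) = 188 + 0.27 × 8 = 190.16 → 190
B = 156 + 0.27 × (15 − 156) = 156 + 0.27 × -141 = 117.93 → 118

(84, 190, 118)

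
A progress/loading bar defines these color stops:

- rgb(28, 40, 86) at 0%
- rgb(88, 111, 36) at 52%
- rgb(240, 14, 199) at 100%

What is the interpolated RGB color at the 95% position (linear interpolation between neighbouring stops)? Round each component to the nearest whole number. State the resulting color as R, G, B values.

95% lies between the 52% and 100% stops, so the local fraction is t = (95 − 52)/(100 − 52) = 43/48 ≈ 0.8958.
R = 88 + 0.8958 × (240 − 88) = 224.162 → 224
G = 111 + 0.8958 × (14 − 111) = 24.107 → 24
B = 36 + 0.8958 × (199 − 36) = 182.015 → 182

(224, 24, 182)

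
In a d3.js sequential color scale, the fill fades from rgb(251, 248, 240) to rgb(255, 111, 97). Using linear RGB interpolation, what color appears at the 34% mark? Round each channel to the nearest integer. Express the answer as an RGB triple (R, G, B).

34% corresponds to t = 0.34.
R = 251 + 0.34 × (255 − 251) = 251 + 0.34 × 4 = 252.36 → 252
G = 248 + 0.34 × (111 − 248) = 248 + 0.34 × -137 = 201.42 → 201
B = 240 + 0.34 × (97 − 240) = 240 + 0.34 × -143 = 191.38 → 191

(252, 201, 191)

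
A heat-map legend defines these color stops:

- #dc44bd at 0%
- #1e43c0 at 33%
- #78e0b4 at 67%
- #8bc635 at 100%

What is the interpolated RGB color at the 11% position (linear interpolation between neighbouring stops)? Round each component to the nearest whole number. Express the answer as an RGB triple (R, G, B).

11% lies between the 0% and 33% stops, so the local fraction is t = (11 − 0)/(33 − 0) = 11/33 ≈ 0.3333.
#dc44bd → (220, 68, 189); #1e43c0 → (30, 67, 192).
R = 220 + 0.3333 × (30 − 220) = 156.673 → 157
G = 68 + 0.3333 × (67 − 68) = 67.667 → 68
B = 189 + 0.3333 × (192 − 189) = 190 → 190

(157, 68, 190)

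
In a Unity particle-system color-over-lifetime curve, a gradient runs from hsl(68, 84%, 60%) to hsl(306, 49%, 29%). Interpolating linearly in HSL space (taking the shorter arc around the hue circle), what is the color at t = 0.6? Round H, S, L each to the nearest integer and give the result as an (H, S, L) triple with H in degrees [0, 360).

(355, 63, 41)

Hue: 306 − 68 = 238°, but |238| > 180 so the shorter arc goes the other way: Δh = 238 − 360 = -122°.
H = 68 + 0.6 × (-122) = -5.2 → -5 → -5 mod 360 = 355°
S = 84 + 0.6 × (49 − 84) = 63 → 63%
L = 60 + 0.6 × (29 − 60) = 41.4 → 41%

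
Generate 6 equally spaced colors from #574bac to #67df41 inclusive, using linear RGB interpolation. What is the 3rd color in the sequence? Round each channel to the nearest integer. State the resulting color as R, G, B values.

(93, 134, 129)

With 6 swatches and endpoints inclusive, swatch 3 sits at t = (3 − 1)/(6 − 1) = 2/5 ≈ 0.4.
#574bac → (87, 75, 172); #67df41 → (103, 223, 65).
R = 87 + 0.4 × (103 − 87) = 93.4 → 93
G = 75 + 0.4 × (223 − 75) = 134.2 → 134
B = 172 + 0.4 × (65 − 172) = 129.2 → 129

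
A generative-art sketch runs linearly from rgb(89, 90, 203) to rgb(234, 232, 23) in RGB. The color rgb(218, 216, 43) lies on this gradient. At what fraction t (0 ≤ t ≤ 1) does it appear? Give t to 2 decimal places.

Invert the lerp on the B channel (largest span, 180): t = (43 − 203) / (23 − 203) = -160/-180 = 0.88889.
Check on R: (218 − 89)/(234 − 89) = 0.8897 ✓

0.89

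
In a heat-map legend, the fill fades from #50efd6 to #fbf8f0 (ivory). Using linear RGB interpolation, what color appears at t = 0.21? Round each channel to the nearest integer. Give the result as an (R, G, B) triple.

#50efd6 → (80, 239, 214); #fbf8f0 → (251, 248, 240).
R = 80 + 0.21 × (251 − 80) = 80 + 0.21 × 171 = 115.91 → 116
G = 239 + 0.21 × (248 − 239) = 239 + 0.21 × 9 = 240.89 → 241
B = 214 + 0.21 × (240 − 214) = 214 + 0.21 × 26 = 219.46 → 219

(116, 241, 219)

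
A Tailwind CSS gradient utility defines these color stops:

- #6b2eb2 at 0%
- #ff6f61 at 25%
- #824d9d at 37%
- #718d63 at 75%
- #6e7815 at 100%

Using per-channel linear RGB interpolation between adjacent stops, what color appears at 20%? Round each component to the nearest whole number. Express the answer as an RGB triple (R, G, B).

20% lies between the 0% and 25% stops, so the local fraction is t = (20 − 0)/(25 − 0) = 20/25 ≈ 0.8.
#6b2eb2 → (107, 46, 178); #ff6f61 → (255, 111, 97).
R = 107 + 0.8 × (255 − 107) = 225.4 → 225
G = 46 + 0.8 × (111 − 46) = 98 → 98
B = 178 + 0.8 × (97 − 178) = 113.2 → 113

(225, 98, 113)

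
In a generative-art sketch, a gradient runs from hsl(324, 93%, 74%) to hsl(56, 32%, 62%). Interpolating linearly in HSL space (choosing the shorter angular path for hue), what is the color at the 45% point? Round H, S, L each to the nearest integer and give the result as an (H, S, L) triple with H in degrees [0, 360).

Hue: 56 − 324 = -268°, but |-268| > 180 so the shorter arc goes the other way: Δh = -268 + 360 = 92°.
H = 324 + 0.45 × (92) = 365.4 → 365 → 365 mod 360 = 5°
S = 93 + 0.45 × (32 − 93) = 65.55 → 66%
L = 74 + 0.45 × (62 − 74) = 68.6 → 69%

(5, 66, 69)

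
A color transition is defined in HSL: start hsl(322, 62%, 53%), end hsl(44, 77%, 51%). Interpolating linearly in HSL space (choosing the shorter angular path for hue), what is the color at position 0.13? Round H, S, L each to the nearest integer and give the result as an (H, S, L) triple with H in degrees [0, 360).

(333, 64, 53)

Hue: 44 − 322 = -278°, but |-278| > 180 so the shorter arc goes the other way: Δh = -278 + 360 = 82°.
H = 322 + 0.13 × (82) = 332.66 → 333°
S = 62 + 0.13 × (77 − 62) = 63.95 → 64%
L = 53 + 0.13 × (51 − 53) = 52.74 → 53%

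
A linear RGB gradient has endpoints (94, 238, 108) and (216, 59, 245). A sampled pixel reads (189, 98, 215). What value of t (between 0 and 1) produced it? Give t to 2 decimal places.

Invert the lerp on the G channel (largest span, 179): t = (98 − 238) / (59 − 238) = -140/-179 = 0.78212.
Check on R: (189 − 94)/(216 − 94) = 0.7787 ✓

0.78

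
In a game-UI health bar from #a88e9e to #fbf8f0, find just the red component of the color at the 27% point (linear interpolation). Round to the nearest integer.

R₁ = 168 (from #a88e9e), R₂ = 251 (from #fbf8f0).
R = 168 + 0.27 × (251 − 168) = 190.41 → 190

190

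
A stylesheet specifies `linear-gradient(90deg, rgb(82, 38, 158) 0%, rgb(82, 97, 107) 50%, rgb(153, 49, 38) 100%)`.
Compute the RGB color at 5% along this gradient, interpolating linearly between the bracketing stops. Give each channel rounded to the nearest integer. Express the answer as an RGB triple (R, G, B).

5% lies between the 0% and 50% stops, so the local fraction is t = (5 − 0)/(50 − 0) = 5/50 ≈ 0.1.
R = 82 + 0.1 × (82 − 82) = 82 → 82
G = 38 + 0.1 × (97 − 38) = 43.9 → 44
B = 158 + 0.1 × (107 − 158) = 152.9 → 153

(82, 44, 153)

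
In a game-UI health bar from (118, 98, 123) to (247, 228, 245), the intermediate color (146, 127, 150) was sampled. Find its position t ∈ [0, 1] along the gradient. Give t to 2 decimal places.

Invert the lerp on the G channel (largest span, 130): t = (127 − 98) / (228 − 98) = 29/130 = 0.22308.
Check on R: (146 − 118)/(247 − 118) = 0.2171 ✓

0.22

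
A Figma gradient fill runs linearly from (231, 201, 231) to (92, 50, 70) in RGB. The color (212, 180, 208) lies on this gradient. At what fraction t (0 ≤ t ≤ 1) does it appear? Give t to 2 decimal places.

0.14

Invert the lerp on the B channel (largest span, 161): t = (208 − 231) / (70 − 231) = -23/-161 = 0.14286.
Check on R: (212 − 231)/(92 − 231) = 0.1367 ✓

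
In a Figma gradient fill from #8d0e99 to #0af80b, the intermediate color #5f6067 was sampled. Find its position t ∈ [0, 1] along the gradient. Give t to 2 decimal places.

0.35

Invert the lerp on the G channel (largest span, 234): t = (96 − 14) / (248 − 14) = 82/234 = 0.35043.
Check on R: (95 − 141)/(10 − 141) = 0.3511 ✓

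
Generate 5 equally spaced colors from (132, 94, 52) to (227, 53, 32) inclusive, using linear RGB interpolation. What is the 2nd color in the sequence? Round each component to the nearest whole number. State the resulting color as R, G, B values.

With 5 swatches and endpoints inclusive, swatch 2 sits at t = (2 − 1)/(5 − 1) = 1/4 ≈ 0.25.
R = 132 + 0.25 × (227 − 132) = 155.75 → 156
G = 94 + 0.25 × (53 − 94) = 83.75 → 84
B = 52 + 0.25 × (32 − 52) = 47 → 47

(156, 84, 47)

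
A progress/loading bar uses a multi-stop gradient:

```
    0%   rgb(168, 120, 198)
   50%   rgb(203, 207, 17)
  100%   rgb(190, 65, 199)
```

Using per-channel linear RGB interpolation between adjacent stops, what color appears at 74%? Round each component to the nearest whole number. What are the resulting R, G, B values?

(197, 139, 104)

74% lies between the 50% and 100% stops, so the local fraction is t = (74 − 50)/(100 − 50) = 24/50 ≈ 0.48.
R = 203 + 0.48 × (190 − 203) = 196.76 → 197
G = 207 + 0.48 × (65 − 207) = 138.84 → 139
B = 17 + 0.48 × (199 − 17) = 104.36 → 104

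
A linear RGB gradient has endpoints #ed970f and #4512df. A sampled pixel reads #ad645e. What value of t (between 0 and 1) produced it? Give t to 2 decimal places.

Invert the lerp on the B channel (largest span, 208): t = (94 − 15) / (223 − 15) = 79/208 = 0.37981.
Check on R: (173 − 237)/(69 − 237) = 0.381 ✓

0.38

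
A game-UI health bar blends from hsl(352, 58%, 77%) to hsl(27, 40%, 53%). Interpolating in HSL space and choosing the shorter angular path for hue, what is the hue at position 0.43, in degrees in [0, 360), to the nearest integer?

7

Hue: 27 − 352 = -325°, but |-325| > 180 so the shorter arc goes the other way: Δh = -325 + 360 = 35°.
H = 352 + 0.43 × (35) = 367.05 → 367 → 367 mod 360 = 7°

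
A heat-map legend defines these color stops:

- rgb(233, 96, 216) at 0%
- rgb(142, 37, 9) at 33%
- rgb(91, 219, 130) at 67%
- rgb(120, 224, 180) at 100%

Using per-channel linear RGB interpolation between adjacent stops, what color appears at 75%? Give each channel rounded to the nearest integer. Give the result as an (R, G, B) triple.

(98, 220, 142)

75% lies between the 67% and 100% stops, so the local fraction is t = (75 − 67)/(100 − 67) = 8/33 ≈ 0.2424.
R = 91 + 0.2424 × (120 − 91) = 98.03 → 98
G = 219 + 0.2424 × (224 − 219) = 220.212 → 220
B = 130 + 0.2424 × (180 − 130) = 142.12 → 142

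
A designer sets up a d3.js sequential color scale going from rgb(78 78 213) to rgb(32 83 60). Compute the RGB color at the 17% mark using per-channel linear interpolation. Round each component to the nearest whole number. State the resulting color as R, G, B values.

17% corresponds to t = 0.17.
R = 78 + 0.17 × (32 − 78) = 78 + 0.17 × -46 = 70.18 → 70
G = 78 + 0.17 × (83 − 78) = 78 + 0.17 × 5 = 78.85 → 79
B = 213 + 0.17 × (60 − 213) = 213 + 0.17 × -153 = 186.99 → 187
So the blended color is (70, 79, 187), about #464fbb.

(70, 79, 187)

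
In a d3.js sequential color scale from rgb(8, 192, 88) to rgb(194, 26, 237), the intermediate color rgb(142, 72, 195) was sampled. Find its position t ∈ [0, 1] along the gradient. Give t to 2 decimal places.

0.72

Invert the lerp on the R channel (largest span, 186): t = (142 − 8) / (194 − 8) = 134/186 = 0.72043.
Check on G: (72 − 192)/(26 − 192) = 0.7229 ✓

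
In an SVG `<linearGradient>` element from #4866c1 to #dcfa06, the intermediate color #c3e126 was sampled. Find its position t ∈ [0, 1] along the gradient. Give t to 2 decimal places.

Invert the lerp on the B channel (largest span, 187): t = (38 − 193) / (6 − 193) = -155/-187 = 0.82888.
Check on R: (195 − 72)/(220 − 72) = 0.8311 ✓

0.83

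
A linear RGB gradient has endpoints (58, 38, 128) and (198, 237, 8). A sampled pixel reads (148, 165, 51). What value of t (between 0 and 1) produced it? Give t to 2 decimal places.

0.64

Invert the lerp on the G channel (largest span, 199): t = (165 − 38) / (237 − 38) = 127/199 = 0.63819.
Check on R: (148 − 58)/(198 − 58) = 0.6429 ✓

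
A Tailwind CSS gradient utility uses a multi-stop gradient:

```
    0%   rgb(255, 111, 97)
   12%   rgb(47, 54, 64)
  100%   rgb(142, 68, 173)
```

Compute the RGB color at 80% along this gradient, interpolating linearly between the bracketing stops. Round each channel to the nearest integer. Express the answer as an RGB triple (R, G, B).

(120, 65, 148)

80% lies between the 12% and 100% stops, so the local fraction is t = (80 − 12)/(100 − 12) = 68/88 ≈ 0.7727.
R = 47 + 0.7727 × (142 − 47) = 120.407 → 120
G = 54 + 0.7727 × (68 − 54) = 64.818 → 65
B = 64 + 0.7727 × (173 − 64) = 148.224 → 148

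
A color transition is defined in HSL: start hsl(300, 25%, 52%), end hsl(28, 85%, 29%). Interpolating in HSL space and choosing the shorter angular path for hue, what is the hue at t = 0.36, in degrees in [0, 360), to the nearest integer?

Hue: 28 − 300 = -272°, but |-272| > 180 so the shorter arc goes the other way: Δh = -272 + 360 = 88°.
H = 300 + 0.36 × (88) = 331.68 → 332°

332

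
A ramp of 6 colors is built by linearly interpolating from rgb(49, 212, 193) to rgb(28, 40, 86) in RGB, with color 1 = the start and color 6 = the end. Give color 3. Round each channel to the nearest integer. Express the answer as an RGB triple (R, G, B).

With 6 swatches and endpoints inclusive, swatch 3 sits at t = (3 − 1)/(6 − 1) = 2/5 ≈ 0.4.
R = 49 + 0.4 × (28 − 49) = 40.6 → 41
G = 212 + 0.4 × (40 − 212) = 143.2 → 143
B = 193 + 0.4 × (86 − 193) = 150.2 → 150

(41, 143, 150)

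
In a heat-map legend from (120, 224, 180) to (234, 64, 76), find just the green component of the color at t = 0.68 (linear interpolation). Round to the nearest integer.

115

G = 224 + 0.68 × (64 − 224) = 115.2 → 115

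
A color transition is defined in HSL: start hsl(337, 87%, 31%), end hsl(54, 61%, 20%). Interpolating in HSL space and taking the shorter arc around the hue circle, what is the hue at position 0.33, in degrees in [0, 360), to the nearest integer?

Hue: 54 − 337 = -283°, but |-283| > 180 so the shorter arc goes the other way: Δh = -283 + 360 = 77°.
H = 337 + 0.33 × (77) = 362.41 → 362 → 362 mod 360 = 2°

2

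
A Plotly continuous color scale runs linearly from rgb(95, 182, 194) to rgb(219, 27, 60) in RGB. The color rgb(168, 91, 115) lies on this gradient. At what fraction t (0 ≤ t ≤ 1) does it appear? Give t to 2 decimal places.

0.59

Invert the lerp on the G channel (largest span, 155): t = (91 − 182) / (27 − 182) = -91/-155 = 0.5871.
Check on R: (168 − 95)/(219 − 95) = 0.5887 ✓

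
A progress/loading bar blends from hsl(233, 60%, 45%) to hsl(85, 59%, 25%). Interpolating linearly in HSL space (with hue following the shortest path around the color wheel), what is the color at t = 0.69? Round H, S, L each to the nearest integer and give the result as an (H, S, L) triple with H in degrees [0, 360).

Hue arc: Δh = 85 − 233 = -148° (|Δh| ≤ 180, already the shorter path).
H = 233 + 0.69 × (-148) = 130.88 → 131°
S = 60 + 0.69 × (59 − 60) = 59.31 → 59%
L = 45 + 0.69 × (25 − 45) = 31.2 → 31%

(131, 59, 31)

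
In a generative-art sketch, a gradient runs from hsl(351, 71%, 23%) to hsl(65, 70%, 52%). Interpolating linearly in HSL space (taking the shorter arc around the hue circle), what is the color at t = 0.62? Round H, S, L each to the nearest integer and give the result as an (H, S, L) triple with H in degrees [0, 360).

(37, 70, 41)

Hue: 65 − 351 = -286°, but |-286| > 180 so the shorter arc goes the other way: Δh = -286 + 360 = 74°.
H = 351 + 0.62 × (74) = 396.88 → 397 → 397 mod 360 = 37°
S = 71 + 0.62 × (70 − 71) = 70.38 → 70%
L = 23 + 0.62 × (52 − 23) = 40.98 → 41%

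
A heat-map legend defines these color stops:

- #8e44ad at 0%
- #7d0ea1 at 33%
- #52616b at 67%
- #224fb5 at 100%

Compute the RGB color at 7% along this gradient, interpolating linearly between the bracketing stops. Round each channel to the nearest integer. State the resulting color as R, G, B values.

(138, 57, 170)

7% lies between the 0% and 33% stops, so the local fraction is t = (7 − 0)/(33 − 0) = 7/33 ≈ 0.2121.
#8e44ad → (142, 68, 173); #7d0ea1 → (125, 14, 161).
R = 142 + 0.2121 × (125 − 142) = 138.394 → 138
G = 68 + 0.2121 × (14 − 68) = 56.547 → 57
B = 173 + 0.2121 × (161 − 173) = 170.455 → 170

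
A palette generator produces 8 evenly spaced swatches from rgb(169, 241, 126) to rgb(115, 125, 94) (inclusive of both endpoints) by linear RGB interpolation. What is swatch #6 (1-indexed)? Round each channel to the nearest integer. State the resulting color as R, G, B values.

(130, 158, 103)

With 8 swatches and endpoints inclusive, swatch 6 sits at t = (6 − 1)/(8 − 1) = 5/7 ≈ 0.7143.
R = 169 + 0.7143 × (115 − 169) = 130.428 → 130
G = 241 + 0.7143 × (125 − 241) = 158.141 → 158
B = 126 + 0.7143 × (94 − 126) = 103.142 → 103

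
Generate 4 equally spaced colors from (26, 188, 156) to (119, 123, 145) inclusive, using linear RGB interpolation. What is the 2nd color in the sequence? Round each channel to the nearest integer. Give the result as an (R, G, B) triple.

With 4 swatches and endpoints inclusive, swatch 2 sits at t = (2 − 1)/(4 − 1) = 1/3 ≈ 0.3333.
R = 26 + 0.3333 × (119 − 26) = 56.997 → 57
G = 188 + 0.3333 × (123 − 188) = 166.335 → 166
B = 156 + 0.3333 × (145 − 156) = 152.334 → 152

(57, 166, 152)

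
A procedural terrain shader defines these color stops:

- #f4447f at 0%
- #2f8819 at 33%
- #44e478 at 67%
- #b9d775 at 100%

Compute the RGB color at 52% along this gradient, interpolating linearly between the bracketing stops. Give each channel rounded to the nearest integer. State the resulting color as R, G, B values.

52% lies between the 33% and 67% stops, so the local fraction is t = (52 − 33)/(67 − 33) = 19/34 ≈ 0.5588.
#2f8819 → (47, 136, 25); #44e478 → (68, 228, 120).
R = 47 + 0.5588 × (68 − 47) = 58.735 → 59
G = 136 + 0.5588 × (228 − 136) = 187.41 → 187
B = 25 + 0.5588 × (120 − 25) = 78.086 → 78

(59, 187, 78)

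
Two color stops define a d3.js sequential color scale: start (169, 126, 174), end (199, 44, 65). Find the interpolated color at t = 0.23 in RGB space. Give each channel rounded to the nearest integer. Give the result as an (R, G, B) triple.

R = 169 + 0.23 × (199 − 169) = 169 + 0.23 × 30 = 175.9 → 176
G = 126 + 0.23 × (44 − 126) = 126 + 0.23 × -82 = 107.14 → 107
B = 174 + 0.23 × (65 − 174) = 174 + 0.23 × -109 = 148.93 → 149

(176, 107, 149)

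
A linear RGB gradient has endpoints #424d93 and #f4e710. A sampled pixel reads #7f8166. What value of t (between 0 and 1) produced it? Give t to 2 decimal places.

0.34

Invert the lerp on the R channel (largest span, 178): t = (127 − 66) / (244 − 66) = 61/178 = 0.3427.
Check on G: (129 − 77)/(231 − 77) = 0.3377 ✓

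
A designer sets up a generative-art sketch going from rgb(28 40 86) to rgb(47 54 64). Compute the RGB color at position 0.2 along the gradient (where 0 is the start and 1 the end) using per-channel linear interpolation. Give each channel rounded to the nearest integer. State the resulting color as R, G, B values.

(32, 43, 82)

R = 28 + 0.2 × (47 − 28) = 28 + 0.2 × 19 = 31.8 → 32
G = 40 + 0.2 × (54 − 40) = 40 + 0.2 × 14 = 42.8 → 43
B = 86 + 0.2 × (64 − 86) = 86 + 0.2 × -22 = 81.6 → 82
So the blended color is (32, 43, 82), about #202b52.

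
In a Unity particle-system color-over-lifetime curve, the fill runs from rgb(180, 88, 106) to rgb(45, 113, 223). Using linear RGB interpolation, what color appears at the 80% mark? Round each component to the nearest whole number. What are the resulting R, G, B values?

80% corresponds to t = 0.8.
R = 180 + 0.8 × (45 − 180) = 180 + 0.8 × -135 = 72 → 72
G = 88 + 0.8 × (113 − 88) = 88 + 0.8 × 25 = 108 → 108
B = 106 + 0.8 × (223 − 106) = 106 + 0.8 × 117 = 199.6 → 200

(72, 108, 200)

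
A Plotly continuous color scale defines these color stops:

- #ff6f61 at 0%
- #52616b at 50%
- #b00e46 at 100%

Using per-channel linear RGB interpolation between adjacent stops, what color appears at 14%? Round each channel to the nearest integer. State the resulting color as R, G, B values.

(207, 107, 100)

14% lies between the 0% and 50% stops, so the local fraction is t = (14 − 0)/(50 − 0) = 14/50 ≈ 0.28.
#ff6f61 → (255, 111, 97); #52616b → (82, 97, 107).
R = 255 + 0.28 × (82 − 255) = 206.56 → 207
G = 111 + 0.28 × (97 − 111) = 107.08 → 107
B = 97 + 0.28 × (107 − 97) = 99.8 → 100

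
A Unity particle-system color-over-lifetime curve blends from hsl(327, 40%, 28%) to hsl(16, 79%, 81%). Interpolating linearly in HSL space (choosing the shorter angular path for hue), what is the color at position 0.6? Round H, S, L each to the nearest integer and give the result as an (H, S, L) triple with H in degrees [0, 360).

(356, 63, 60)

Hue: 16 − 327 = -311°, but |-311| > 180 so the shorter arc goes the other way: Δh = -311 + 360 = 49°.
H = 327 + 0.6 × (49) = 356.4 → 356°
S = 40 + 0.6 × (79 − 40) = 63.4 → 63%
L = 28 + 0.6 × (81 − 28) = 59.8 → 60%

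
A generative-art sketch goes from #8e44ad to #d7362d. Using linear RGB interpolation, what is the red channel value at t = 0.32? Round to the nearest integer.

165

R₁ = 142 (from #8e44ad), R₂ = 215 (from #d7362d).
R = 142 + 0.32 × (215 − 142) = 165.36 → 165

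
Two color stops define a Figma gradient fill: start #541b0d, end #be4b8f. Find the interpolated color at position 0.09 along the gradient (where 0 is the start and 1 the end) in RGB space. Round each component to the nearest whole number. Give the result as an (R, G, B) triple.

#541b0d → (84, 27, 13); #be4b8f → (190, 75, 143).
R = 84 + 0.09 × (190 − 84) = 84 + 0.09 × 106 = 93.54 → 94
G = 27 + 0.09 × (75 − 27) = 27 + 0.09 × 48 = 31.32 → 31
B = 13 + 0.09 × (143 − 13) = 13 + 0.09 × 130 = 24.7 → 25

(94, 31, 25)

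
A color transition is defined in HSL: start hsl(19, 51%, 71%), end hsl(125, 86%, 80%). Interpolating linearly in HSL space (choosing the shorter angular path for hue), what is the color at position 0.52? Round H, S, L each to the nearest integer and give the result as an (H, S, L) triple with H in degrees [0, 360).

Hue arc: Δh = 125 − 19 = 106° (|Δh| ≤ 180, already the shorter path).
H = 19 + 0.52 × (106) = 74.12 → 74°
S = 51 + 0.52 × (86 − 51) = 69.2 → 69%
L = 71 + 0.52 × (80 − 71) = 75.68 → 76%

(74, 69, 76)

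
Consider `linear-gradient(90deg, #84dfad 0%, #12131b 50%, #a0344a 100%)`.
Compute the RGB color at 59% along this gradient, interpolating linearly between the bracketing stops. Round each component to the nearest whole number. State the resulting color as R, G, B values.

(44, 25, 35)

59% lies between the 50% and 100% stops, so the local fraction is t = (59 − 50)/(100 − 50) = 9/50 ≈ 0.18.
#12131b → (18, 19, 27); #a0344a → (160, 52, 74).
R = 18 + 0.18 × (160 − 18) = 43.56 → 44
G = 19 + 0.18 × (52 − 19) = 24.94 → 25
B = 27 + 0.18 × (74 − 27) = 35.46 → 35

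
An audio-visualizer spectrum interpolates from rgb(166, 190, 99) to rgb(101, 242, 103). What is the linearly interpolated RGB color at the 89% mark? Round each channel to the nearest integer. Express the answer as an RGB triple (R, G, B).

89% corresponds to t = 0.89.
R = 166 + 0.89 × (101 − 166) = 166 + 0.89 × -65 = 108.15 → 108
G = 190 + 0.89 × (242 − 190) = 190 + 0.89 × 52 = 236.28 → 236
B = 99 + 0.89 × (103 − 99) = 99 + 0.89 × 4 = 102.56 → 103

(108, 236, 103)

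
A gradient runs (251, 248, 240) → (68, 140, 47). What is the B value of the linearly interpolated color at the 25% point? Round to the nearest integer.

B = 240 + 0.25 × (47 − 240) = 191.75 → 192

192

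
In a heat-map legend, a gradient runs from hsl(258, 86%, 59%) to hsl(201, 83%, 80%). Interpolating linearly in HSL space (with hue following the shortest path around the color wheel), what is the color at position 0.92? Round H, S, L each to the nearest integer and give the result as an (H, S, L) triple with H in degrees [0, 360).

(206, 83, 78)

Hue arc: Δh = 201 − 258 = -57° (|Δh| ≤ 180, already the shorter path).
H = 258 + 0.92 × (-57) = 205.56 → 206°
S = 86 + 0.92 × (83 − 86) = 83.24 → 83%
L = 59 + 0.92 × (80 − 59) = 78.32 → 78%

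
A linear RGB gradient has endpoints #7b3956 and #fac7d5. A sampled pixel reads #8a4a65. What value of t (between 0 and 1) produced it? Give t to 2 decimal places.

0.12

Invert the lerp on the G channel (largest span, 142): t = (74 − 57) / (199 − 57) = 17/142 = 0.11972.
Check on R: (138 − 123)/(250 − 123) = 0.1181 ✓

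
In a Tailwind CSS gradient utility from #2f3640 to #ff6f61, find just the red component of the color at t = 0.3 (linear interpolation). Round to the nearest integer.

109

R₁ = 47 (from #2f3640), R₂ = 255 (from #ff6f61).
R = 47 + 0.3 × (255 − 47) = 109.4 → 109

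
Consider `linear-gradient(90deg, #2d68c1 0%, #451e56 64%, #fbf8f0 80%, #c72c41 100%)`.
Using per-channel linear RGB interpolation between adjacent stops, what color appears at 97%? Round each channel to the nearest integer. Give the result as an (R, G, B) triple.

97% lies between the 80% and 100% stops, so the local fraction is t = (97 − 80)/(100 − 80) = 17/20 ≈ 0.85.
#fbf8f0 → (251, 248, 240); #c72c41 → (199, 44, 65).
R = 251 + 0.85 × (199 − 251) = 206.8 → 207
G = 248 + 0.85 × (44 − 248) = 74.6 → 75
B = 240 + 0.85 × (65 − 240) = 91.25 → 91

(207, 75, 91)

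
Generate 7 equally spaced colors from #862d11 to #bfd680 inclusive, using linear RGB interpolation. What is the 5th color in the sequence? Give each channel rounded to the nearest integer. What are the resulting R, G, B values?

(172, 158, 91)

With 7 swatches and endpoints inclusive, swatch 5 sits at t = (5 − 1)/(7 − 1) = 4/6 ≈ 0.6667.
#862d11 → (134, 45, 17); #bfd680 → (191, 214, 128).
R = 134 + 0.6667 × (191 − 134) = 172.002 → 172
G = 45 + 0.6667 × (214 − 45) = 157.672 → 158
B = 17 + 0.6667 × (128 − 17) = 91.004 → 91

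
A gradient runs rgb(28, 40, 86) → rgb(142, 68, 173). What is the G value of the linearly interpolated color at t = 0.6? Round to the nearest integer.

G = 40 + 0.6 × (68 − 40) = 56.8 → 57

57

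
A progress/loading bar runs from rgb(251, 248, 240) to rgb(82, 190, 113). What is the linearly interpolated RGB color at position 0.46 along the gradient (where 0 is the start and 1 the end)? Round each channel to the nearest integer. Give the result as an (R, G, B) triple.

R = 251 + 0.46 × (82 − 251) = 251 + 0.46 × -169 = 173.26 → 173
G = 248 + 0.46 × (190 − 248) = 248 + 0.46 × -58 = 221.32 → 221
B = 240 + 0.46 × (113 − 240) = 240 + 0.46 × -127 = 181.58 → 182

(173, 221, 182)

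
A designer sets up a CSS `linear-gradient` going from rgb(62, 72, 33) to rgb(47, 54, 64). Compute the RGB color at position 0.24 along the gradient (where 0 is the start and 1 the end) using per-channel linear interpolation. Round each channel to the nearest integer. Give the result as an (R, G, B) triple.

(58, 68, 40)

R = 62 + 0.24 × (47 − 62) = 62 + 0.24 × -15 = 58.4 → 58
G = 72 + 0.24 × (54 − 72) = 72 + 0.24 × -18 = 67.68 → 68
B = 33 + 0.24 × (64 − 33) = 33 + 0.24 × 31 = 40.44 → 40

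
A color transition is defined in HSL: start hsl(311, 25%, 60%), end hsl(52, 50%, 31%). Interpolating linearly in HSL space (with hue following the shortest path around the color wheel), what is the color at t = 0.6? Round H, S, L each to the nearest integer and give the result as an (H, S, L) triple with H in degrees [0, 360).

(12, 40, 43)

Hue: 52 − 311 = -259°, but |-259| > 180 so the shorter arc goes the other way: Δh = -259 + 360 = 101°.
H = 311 + 0.6 × (101) = 371.6 → 372 → 372 mod 360 = 12°
S = 25 + 0.6 × (50 − 25) = 40 → 40%
L = 60 + 0.6 × (31 − 60) = 42.6 → 43%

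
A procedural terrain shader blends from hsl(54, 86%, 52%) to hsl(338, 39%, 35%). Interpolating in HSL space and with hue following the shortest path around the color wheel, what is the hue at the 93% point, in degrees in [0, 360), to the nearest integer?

343

Hue: 338 − 54 = 284°, but |284| > 180 so the shorter arc goes the other way: Δh = 284 − 360 = -76°.
H = 54 + 0.93 × (-76) = -16.68 → -17 → -17 mod 360 = 343°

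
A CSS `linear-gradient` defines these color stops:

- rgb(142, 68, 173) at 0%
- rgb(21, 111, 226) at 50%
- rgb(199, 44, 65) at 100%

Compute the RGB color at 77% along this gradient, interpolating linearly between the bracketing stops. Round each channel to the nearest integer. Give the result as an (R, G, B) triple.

(117, 75, 139)

77% lies between the 50% and 100% stops, so the local fraction is t = (77 − 50)/(100 − 50) = 27/50 ≈ 0.54.
R = 21 + 0.54 × (199 − 21) = 117.12 → 117
G = 111 + 0.54 × (44 − 111) = 74.82 → 75
B = 226 + 0.54 × (65 − 226) = 139.06 → 139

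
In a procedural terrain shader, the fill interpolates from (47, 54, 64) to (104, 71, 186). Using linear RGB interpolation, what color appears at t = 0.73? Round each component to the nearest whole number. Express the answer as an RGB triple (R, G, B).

R = 47 + 0.73 × (104 − 47) = 47 + 0.73 × 57 = 88.61 → 89
G = 54 + 0.73 × (71 − 54) = 54 + 0.73 × 17 = 66.41 → 66
B = 64 + 0.73 × (186 − 64) = 64 + 0.73 × 122 = 153.06 → 153
So the blended color is (89, 66, 153), about #594299.

(89, 66, 153)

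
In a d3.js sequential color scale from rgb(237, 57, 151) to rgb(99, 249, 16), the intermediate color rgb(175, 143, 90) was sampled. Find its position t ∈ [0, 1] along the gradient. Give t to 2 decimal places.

0.45

Invert the lerp on the G channel (largest span, 192): t = (143 − 57) / (249 − 57) = 86/192 = 0.44792.
Check on R: (175 − 237)/(99 − 237) = 0.4493 ✓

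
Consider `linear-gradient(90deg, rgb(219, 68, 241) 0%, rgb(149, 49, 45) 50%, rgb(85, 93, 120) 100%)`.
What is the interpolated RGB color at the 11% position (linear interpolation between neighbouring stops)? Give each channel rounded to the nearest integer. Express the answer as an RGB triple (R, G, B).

11% lies between the 0% and 50% stops, so the local fraction is t = (11 − 0)/(50 − 0) = 11/50 ≈ 0.22.
R = 219 + 0.22 × (149 − 219) = 203.6 → 204
G = 68 + 0.22 × (49 − 68) = 63.82 → 64
B = 241 + 0.22 × (45 − 241) = 197.88 → 198

(204, 64, 198)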